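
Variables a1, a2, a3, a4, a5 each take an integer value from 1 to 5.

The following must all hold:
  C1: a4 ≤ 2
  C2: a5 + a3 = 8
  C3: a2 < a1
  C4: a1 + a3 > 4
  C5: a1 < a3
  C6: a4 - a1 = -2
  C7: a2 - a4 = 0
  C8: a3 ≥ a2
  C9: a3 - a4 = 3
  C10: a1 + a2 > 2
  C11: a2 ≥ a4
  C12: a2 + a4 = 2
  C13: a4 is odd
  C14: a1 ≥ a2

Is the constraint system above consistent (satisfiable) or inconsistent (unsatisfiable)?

Satisfiable

The assignment a1 = 3, a2 = 1, a3 = 4, a4 = 1, a5 = 4 works:
  constraint 2 holds since a5 + a3 = 8.
  constraint 4 holds since a1 + a3 = 7.
The rest check out directly.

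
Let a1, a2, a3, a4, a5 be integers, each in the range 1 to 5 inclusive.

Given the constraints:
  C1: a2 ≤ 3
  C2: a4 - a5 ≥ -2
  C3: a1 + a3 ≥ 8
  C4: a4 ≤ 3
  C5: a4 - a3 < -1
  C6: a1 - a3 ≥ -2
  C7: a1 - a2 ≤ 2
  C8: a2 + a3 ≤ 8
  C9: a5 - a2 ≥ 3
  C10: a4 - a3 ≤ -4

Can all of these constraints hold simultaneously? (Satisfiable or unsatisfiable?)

Unsatisfiable

Constraints 2, 6, 7, 9, and 10 give a4 − a5 ≥ -2, a5 − a2 ≥ 3, a2 − a1 ≥ -2, a1 − a3 ≥ -2, a3 − a4 ≥ 4.
Adding all 5 inequalities: the left sides telescope to 0, and the right sides sum to (-2) + 3 + (-2) + (-2) + 4 = 1. So 0 ≥ 1, which is false.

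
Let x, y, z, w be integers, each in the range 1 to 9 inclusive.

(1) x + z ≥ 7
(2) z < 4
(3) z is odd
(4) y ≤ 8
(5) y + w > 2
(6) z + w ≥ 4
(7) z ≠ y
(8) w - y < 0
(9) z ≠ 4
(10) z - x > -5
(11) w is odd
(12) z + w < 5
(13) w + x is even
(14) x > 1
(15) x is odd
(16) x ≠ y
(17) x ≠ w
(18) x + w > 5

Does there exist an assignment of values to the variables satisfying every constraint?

Satisfiable

Try x = 5, y = 4, z = 3, w = 1.
Check constraint 1: x + z = 8; constraint 5: y + w = 5. The remaining constraints are straightforward to verify.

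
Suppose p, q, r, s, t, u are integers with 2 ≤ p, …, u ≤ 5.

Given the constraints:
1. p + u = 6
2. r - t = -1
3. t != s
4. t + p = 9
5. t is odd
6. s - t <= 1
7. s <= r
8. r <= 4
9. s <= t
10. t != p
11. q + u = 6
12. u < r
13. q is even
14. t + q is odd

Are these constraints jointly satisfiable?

Setting (p, q, r, s, t, u) = (4, 4, 4, 3, 5, 2) satisfies everything: constraint 1: p + u = 6; constraint 2: r - t = -1, and the others follow.

Satisfiable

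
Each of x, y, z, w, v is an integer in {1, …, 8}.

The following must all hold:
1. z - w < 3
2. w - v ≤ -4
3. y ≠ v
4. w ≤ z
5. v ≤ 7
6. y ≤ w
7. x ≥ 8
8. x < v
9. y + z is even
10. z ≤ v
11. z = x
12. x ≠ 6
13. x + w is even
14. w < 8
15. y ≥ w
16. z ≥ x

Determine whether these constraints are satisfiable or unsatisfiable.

From constraints 7 and 16: z ≥ x and x ≥ 8, so z ≥ 8. From constraints 5 and 10: z ≤ v and v ≤ 7, so z ≤ 7. But 7 < 8, so no value of z works.

Unsatisfiable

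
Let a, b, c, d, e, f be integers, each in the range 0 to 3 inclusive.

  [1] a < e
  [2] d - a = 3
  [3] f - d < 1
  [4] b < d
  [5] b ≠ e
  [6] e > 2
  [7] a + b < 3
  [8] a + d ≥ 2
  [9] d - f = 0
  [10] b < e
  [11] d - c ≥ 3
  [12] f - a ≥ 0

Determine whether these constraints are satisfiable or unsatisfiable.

Satisfiable

Setting (a, b, c, d, e, f) = (0, 0, 0, 3, 3, 3) satisfies everything: constraint 2: d - a = 3; constraint 3: f - d = 0, and the others follow.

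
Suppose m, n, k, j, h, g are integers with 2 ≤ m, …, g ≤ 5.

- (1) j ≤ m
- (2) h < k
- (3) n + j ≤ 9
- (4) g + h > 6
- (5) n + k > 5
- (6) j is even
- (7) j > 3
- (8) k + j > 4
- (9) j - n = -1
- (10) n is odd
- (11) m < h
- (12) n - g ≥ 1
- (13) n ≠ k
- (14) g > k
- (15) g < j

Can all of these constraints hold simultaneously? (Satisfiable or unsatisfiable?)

Constraints 1, 2, 11, 14, and 15 give m < h, h < k, k < g, g < j, j ≤ m. Chaining: m < h < k < g < j ≤ m, which forces m < m — impossible.

Unsatisfiable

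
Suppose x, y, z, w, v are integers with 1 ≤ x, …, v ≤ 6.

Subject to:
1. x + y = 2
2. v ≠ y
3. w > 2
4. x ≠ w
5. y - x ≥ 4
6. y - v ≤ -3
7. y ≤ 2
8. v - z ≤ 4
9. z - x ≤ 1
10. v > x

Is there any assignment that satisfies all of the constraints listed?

Unsatisfiable

Constraints 5, 6, 8, and 9 give x − z ≥ -1, z − v ≥ -4, v − y ≥ 3, y − x ≥ 4.
Adding all 4 inequalities: the left sides telescope to 0, and the right sides sum to (-1) + (-4) + 3 + 4 = 2. So 0 ≥ 2, which is false.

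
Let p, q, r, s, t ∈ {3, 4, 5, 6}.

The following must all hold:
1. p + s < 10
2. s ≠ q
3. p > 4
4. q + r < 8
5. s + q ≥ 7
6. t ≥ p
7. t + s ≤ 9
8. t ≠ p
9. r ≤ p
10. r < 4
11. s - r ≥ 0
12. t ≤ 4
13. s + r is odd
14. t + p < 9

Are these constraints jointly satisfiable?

From constraint 3: p ≥ 5. From constraints 6 and 12: p ≤ t and t ≤ 4, so p ≤ 4. But 4 < 5, so no value of p works.

Unsatisfiable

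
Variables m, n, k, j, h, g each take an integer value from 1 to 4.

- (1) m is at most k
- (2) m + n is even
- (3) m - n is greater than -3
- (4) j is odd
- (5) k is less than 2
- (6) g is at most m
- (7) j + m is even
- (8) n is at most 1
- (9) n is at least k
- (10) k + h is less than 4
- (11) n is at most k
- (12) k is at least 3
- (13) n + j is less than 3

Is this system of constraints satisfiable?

Unsatisfiable

From constraints 9 and 12: n ≥ k and k ≥ 3, so n ≥ 3. From constraint 8: n ≤ 1. But 1 < 3, so no value of n works.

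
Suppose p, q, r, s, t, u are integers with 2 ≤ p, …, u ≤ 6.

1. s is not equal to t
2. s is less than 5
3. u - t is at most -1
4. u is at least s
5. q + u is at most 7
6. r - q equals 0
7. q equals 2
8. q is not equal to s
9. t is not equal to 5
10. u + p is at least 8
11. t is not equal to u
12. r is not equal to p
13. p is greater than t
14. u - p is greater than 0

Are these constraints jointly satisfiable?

Constraints 3, 13, and 14 give t < p, p < u, u < t. Chaining: t < p < u < t, which forces t < t — impossible.

Unsatisfiable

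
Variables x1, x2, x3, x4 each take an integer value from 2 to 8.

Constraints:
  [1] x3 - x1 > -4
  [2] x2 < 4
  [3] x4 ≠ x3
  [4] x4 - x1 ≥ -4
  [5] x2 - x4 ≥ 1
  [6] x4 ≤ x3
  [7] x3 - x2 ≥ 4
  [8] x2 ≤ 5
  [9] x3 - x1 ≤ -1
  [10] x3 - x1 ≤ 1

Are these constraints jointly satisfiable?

Constraints 4, 5, 7, and 9 give x2 − x4 ≥ 1, x4 − x1 ≥ -4, x1 − x3 ≥ 1, x3 − x2 ≥ 4.
Adding all 4 inequalities: the left sides telescope to 0, and the right sides sum to 1 + (-4) + 1 + 4 = 2. So 0 ≥ 2, which is false.

Unsatisfiable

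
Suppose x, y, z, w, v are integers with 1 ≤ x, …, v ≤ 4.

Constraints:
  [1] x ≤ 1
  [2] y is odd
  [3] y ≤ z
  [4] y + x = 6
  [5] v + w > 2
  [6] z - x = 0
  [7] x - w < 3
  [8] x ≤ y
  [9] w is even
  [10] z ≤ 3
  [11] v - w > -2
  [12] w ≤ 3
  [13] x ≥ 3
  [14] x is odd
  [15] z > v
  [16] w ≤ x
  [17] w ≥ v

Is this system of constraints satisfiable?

Unsatisfiable

From constraints 3 and 10: y ≤ z ≤ 3. From constraint 1: x ≤ 1. Hence y + x ≤ 4. But constraint 4 requires y + x = 6, and 6 > 4. Contradiction.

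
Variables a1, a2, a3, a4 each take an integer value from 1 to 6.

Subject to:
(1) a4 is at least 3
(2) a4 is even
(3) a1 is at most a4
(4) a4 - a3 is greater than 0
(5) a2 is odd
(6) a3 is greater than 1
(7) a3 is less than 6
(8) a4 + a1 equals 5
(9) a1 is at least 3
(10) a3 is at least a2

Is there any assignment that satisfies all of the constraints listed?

Unsatisfiable

From constraint 1: a4 ≥ 3. From constraint 9: a1 ≥ 3. Hence a4 + a1 ≥ 6. But constraint 8 requires a4 + a1 = 5, and 5 < 6. Contradiction.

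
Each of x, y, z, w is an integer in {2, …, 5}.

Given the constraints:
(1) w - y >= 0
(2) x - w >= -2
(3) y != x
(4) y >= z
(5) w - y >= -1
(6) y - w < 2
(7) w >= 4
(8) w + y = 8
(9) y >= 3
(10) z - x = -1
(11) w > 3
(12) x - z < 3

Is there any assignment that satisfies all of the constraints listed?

Satisfiable

Setting (x, y, z, w) = (3, 4, 2, 4) satisfies everything: constraint 1: w - y = 0; constraint 2: x - w = -1; constraint 5: w - y = 0, and the others follow.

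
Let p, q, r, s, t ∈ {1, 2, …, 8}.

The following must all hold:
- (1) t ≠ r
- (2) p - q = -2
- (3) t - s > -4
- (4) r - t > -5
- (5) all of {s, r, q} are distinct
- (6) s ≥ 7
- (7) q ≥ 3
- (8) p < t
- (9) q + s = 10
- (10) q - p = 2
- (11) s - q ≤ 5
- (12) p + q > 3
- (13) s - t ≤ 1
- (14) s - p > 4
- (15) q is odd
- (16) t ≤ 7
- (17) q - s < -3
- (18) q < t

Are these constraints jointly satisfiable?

Satisfiable

Try p = 1, q = 3, r = 2, s = 7, t = 6.
Check constraint 2: p - q = -2; constraint 3: t - s = -1. The remaining constraints are straightforward to verify.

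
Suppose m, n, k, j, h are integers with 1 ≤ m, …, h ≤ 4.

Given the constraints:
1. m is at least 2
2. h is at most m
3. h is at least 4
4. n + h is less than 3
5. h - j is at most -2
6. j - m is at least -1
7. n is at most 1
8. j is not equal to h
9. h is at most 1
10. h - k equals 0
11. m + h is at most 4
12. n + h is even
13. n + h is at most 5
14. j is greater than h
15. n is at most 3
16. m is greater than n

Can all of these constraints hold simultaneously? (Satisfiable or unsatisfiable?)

Unsatisfiable

From constraint 1: m ≥ 2. From constraint 3: h ≥ 4. Hence m + h ≥ 6. But constraint 11 requires m + h ≤ 4, and 4 < 6. Contradiction.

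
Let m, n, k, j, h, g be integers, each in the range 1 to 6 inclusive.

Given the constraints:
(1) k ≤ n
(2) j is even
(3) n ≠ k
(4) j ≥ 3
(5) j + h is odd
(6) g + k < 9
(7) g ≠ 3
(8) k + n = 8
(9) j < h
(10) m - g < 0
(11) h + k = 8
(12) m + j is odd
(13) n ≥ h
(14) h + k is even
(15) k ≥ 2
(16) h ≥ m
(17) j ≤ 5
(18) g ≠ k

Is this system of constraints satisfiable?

Satisfiable

The assignment m = 3, n = 5, k = 3, j = 4, h = 5, g = 4 works:
  constraint 6 holds since g + k = 7.
  constraint 8 holds since k + n = 8.
The rest check out directly.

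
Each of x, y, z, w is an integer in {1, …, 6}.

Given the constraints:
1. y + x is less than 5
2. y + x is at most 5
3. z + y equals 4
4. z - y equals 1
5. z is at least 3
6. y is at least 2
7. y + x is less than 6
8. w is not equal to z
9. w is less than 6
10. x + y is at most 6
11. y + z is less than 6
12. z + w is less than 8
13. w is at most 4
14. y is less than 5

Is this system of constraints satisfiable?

From constraint 5: z ≥ 3. From constraint 6: y ≥ 2. Hence z + y ≥ 5. But constraint 3 requires z + y = 4, and 4 < 5. Contradiction.

Unsatisfiable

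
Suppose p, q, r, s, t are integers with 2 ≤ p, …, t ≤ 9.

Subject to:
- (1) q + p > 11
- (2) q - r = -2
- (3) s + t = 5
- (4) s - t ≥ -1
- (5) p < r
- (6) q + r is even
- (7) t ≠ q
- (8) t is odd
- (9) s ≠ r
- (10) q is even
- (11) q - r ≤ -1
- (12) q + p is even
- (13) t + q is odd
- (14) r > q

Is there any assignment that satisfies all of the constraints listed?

Satisfiable

The assignment p = 6, q = 6, r = 8, s = 2, t = 3 works:
  constraint 1 holds since q + p = 12.
  constraint 2 holds since q - r = -2.
The rest check out directly.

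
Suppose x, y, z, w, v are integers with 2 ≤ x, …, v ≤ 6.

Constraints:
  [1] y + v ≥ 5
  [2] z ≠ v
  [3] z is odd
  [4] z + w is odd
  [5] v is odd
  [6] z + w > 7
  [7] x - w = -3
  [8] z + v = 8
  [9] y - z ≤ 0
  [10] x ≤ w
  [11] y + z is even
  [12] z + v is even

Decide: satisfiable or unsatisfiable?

Satisfiable

Try x = 3, y = 3, z = 3, w = 6, v = 5.
Check constraint 1: y + v = 8; constraint 6: z + w = 9. The remaining constraints are straightforward to verify.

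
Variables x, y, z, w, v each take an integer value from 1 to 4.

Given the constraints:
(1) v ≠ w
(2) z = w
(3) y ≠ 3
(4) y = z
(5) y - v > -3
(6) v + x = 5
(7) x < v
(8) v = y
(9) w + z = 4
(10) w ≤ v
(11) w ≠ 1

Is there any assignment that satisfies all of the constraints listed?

From constraints 2, 4, and 8, v = y = z = w, so v = w. But constraint 1 says v ≠ w. Contradiction.

Unsatisfiable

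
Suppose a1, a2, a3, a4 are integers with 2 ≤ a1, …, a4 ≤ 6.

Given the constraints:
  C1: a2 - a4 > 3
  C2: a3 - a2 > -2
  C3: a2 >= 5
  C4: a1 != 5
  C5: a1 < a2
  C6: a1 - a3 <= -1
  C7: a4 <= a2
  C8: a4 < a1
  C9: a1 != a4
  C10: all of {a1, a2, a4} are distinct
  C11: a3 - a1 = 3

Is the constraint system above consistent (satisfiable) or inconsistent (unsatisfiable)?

Setting (a1, a2, a3, a4) = (3, 6, 6, 2) satisfies everything: constraint 1: a2 - a4 = 4; constraint 2: a3 - a2 = 0; constraint 6: a1 - a3 = -3, and the others follow.

Satisfiable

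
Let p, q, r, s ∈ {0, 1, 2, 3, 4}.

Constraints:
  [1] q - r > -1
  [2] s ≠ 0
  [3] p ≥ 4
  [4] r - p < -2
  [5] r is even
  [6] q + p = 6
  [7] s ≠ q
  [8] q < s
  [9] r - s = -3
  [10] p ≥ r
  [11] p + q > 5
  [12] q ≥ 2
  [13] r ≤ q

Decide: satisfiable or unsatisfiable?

One satisfying assignment is p = 4, q = 2, r = 0, s = 3.
For the less obvious constraints — constraint 1: q - r = 2; constraint 4: r - p = -4; constraint 6: q + p = 6 — and the others hold by inspection.

Satisfiable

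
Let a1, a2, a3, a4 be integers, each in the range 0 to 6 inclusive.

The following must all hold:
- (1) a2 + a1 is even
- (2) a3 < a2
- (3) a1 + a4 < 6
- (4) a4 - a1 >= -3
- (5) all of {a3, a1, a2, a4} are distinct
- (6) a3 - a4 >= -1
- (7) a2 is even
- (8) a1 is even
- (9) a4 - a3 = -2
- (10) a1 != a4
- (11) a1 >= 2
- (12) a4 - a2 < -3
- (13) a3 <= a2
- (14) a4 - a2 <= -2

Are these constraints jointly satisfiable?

Setting (a1, a2, a3, a4) = (2, 6, 3, 1) satisfies everything: constraint 3: a1 + a4 = 3; constraint 4: a4 - a1 = -1; constraint 6: a3 - a4 = 2, and the others follow.

Satisfiable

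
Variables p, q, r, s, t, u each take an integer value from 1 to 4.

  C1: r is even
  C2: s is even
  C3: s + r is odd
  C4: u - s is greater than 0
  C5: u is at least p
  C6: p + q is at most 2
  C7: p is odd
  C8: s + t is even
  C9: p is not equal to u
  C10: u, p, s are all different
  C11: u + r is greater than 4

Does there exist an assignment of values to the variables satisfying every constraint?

Unsatisfiable

Constraint 2 makes s even and constraint 1 makes r even, so s + r must be even. Constraint 3 says s + r is odd — contradiction.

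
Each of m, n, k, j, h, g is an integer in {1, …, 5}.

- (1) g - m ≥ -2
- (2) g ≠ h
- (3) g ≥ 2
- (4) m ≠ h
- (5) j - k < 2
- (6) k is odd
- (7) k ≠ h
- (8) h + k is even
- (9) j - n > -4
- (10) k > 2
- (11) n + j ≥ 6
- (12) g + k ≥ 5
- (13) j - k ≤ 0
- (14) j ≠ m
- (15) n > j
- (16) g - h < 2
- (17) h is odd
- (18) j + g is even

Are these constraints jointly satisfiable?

Setting (m, n, k, j, h, g) = (2, 5, 5, 4, 1, 2) satisfies everything: constraint 1: g - m = 0; constraint 5: j - k = -1, and the others follow.

Satisfiable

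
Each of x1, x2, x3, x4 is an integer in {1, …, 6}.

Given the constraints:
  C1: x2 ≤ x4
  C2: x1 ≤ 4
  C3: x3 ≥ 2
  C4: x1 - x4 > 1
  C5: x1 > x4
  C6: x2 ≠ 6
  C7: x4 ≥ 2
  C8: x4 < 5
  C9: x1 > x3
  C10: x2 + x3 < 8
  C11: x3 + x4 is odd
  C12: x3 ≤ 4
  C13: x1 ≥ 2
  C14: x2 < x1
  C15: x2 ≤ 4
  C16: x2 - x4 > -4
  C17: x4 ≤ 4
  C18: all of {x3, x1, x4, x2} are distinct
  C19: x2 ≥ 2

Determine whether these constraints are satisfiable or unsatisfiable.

Unsatisfiable

Constraints 2, 3, 7, 12, 13, 15, 17, and 19 confine each of x3, x1, x4, x2 to the 3 values {2, …, 4}.
Constraint 18 requires all 4 of them to be distinct, but only 3 values are available — impossible by the pigeonhole principle.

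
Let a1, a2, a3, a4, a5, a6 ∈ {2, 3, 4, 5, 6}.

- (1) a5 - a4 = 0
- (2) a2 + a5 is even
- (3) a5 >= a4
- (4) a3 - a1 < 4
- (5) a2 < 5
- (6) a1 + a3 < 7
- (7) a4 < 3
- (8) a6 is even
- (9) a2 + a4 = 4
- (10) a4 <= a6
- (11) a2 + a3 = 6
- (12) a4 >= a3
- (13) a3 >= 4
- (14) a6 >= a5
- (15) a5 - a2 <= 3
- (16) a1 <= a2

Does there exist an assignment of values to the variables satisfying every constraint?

Unsatisfiable

From constraints 12 and 13: a4 ≥ a3 and a3 ≥ 4, so a4 ≥ 4. From constraint 7: a4 ≤ 2. But 2 < 4, so no value of a4 works.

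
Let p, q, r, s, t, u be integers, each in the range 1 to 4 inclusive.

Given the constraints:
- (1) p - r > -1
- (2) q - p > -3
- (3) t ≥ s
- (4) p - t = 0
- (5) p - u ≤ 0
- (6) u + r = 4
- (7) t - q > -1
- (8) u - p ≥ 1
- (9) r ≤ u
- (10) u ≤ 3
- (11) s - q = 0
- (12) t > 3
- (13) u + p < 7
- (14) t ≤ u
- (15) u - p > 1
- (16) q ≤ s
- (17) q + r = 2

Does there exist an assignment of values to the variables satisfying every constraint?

Unsatisfiable

From constraint 12: t ≥ 4. From constraints 10 and 14: t ≤ u and u ≤ 3, so t ≤ 3. But 3 < 4, so no value of t works.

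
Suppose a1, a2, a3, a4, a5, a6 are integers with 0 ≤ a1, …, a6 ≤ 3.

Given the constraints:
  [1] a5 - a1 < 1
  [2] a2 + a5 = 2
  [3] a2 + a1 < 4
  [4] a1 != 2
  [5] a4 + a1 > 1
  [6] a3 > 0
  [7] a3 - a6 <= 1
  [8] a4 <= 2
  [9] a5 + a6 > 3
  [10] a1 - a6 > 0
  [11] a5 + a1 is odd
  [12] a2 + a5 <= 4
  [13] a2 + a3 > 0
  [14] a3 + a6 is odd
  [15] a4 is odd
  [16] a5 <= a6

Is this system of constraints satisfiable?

Try a1 = 3, a2 = 0, a3 = 3, a4 = 1, a5 = 2, a6 = 2.
Check constraint 1: a5 - a1 = -1; constraint 2: a2 + a5 = 2; constraint 3: a2 + a1 = 3. The remaining constraints are straightforward to verify.

Satisfiable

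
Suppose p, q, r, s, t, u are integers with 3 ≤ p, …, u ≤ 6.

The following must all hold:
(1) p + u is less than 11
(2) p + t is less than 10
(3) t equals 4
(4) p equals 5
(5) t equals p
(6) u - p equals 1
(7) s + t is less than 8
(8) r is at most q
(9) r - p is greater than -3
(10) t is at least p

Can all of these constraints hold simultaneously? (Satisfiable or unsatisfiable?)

Constraint 3 fixes t = 4 and constraint 4 fixes p = 5, but constraint 5 requires t = p. Since 4 ≠ 5, contradiction.

Unsatisfiable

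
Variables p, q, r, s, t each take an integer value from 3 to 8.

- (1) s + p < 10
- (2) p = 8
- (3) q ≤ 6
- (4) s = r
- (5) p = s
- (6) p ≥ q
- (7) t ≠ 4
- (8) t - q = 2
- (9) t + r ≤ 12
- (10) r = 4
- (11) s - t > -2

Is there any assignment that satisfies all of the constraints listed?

Constraint 2 fixes p = 8 and constraint 10 fixes r = 4. Constraints 4 and 5 give p = s = r, so p = r. But 8 ≠ 4 — contradiction.

Unsatisfiable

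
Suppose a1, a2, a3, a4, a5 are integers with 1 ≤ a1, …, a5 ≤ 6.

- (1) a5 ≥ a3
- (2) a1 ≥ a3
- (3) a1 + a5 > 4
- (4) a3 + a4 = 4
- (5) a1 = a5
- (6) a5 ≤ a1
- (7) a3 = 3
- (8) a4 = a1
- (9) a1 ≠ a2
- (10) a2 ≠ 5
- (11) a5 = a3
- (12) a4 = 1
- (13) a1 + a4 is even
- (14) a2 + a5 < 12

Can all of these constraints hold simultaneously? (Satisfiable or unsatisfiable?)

Unsatisfiable

Constraint 12 fixes a4 = 1 and constraint 7 fixes a3 = 3. Constraints 5, 8, and 11 give a4 = a1 = a5 = a3, so a4 = a3. But 1 ≠ 3 — contradiction.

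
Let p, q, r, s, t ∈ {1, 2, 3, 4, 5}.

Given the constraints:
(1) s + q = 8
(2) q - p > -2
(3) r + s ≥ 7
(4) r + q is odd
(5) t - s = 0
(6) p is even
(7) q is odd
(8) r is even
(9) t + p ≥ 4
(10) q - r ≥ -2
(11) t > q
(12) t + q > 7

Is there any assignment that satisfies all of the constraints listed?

Satisfiable

Take p = 2, q = 3, r = 4, s = 5, t = 5. Then constraint 1: s + q = 8; constraint 2: q - p = 1; constraint 3: r + s = 9, and every other listed constraint is also met.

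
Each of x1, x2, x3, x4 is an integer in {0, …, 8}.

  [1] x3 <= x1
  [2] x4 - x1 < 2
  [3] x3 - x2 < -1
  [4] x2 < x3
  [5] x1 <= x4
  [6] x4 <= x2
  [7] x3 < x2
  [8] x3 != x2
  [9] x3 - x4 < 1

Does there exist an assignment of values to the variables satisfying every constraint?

Constraints 1, 4, 5, and 6 give x2 < x3, x3 ≤ x1, x1 ≤ x4, x4 ≤ x2. Chaining: x2 < x3 ≤ x1 ≤ x4 ≤ x2, which forces x2 < x2 — impossible.

Unsatisfiable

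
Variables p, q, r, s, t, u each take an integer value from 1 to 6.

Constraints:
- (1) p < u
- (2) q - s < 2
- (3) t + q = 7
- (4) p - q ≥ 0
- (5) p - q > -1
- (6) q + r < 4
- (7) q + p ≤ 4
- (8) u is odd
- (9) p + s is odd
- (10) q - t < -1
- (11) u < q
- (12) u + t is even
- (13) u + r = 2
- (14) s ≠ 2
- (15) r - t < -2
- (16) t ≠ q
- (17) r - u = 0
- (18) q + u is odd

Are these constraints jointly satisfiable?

Constraints 1, 4, and 11 give p < u, u < q, q ≤ p. Chaining: p < u < q ≤ p, which forces p < p — impossible.

Unsatisfiable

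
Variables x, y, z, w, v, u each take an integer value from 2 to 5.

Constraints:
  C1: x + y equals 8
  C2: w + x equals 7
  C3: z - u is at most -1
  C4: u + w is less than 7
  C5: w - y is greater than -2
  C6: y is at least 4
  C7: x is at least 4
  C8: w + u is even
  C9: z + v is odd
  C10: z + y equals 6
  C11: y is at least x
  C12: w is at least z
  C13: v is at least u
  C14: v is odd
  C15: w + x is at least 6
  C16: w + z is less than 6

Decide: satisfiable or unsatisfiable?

Satisfiable

Try x = 4, y = 4, z = 2, w = 3, v = 3, u = 3.
Check constraint 1: x + y = 8; constraint 2: w + x = 7; constraint 3: z - u = -1. The remaining constraints are straightforward to verify.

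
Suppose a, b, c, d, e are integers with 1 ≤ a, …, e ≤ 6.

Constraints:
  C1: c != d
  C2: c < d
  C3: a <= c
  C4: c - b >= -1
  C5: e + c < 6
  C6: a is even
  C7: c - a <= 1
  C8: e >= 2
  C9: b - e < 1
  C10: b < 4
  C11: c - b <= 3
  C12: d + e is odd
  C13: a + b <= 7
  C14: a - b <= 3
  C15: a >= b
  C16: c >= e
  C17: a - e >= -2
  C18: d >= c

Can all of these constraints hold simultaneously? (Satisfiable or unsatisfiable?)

Satisfiable

Try a = 2, b = 2, c = 2, d = 5, e = 2.
Check constraint 4: c - b = 0; constraint 5: e + c = 4; constraint 7: c - a = 0. The remaining constraints are straightforward to verify.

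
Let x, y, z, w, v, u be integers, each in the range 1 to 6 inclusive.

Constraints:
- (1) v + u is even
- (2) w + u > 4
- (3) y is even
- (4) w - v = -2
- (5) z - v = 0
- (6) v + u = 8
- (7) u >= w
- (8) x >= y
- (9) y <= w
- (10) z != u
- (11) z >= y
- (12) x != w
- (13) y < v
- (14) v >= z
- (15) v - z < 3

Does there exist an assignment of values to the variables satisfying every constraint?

Satisfiable

Setting (x, y, z, w, v, u) = (4, 2, 5, 3, 5, 3) satisfies everything: constraint 2: w + u = 6; constraint 4: w - v = -2; constraint 5: z - v = 0, and the others follow.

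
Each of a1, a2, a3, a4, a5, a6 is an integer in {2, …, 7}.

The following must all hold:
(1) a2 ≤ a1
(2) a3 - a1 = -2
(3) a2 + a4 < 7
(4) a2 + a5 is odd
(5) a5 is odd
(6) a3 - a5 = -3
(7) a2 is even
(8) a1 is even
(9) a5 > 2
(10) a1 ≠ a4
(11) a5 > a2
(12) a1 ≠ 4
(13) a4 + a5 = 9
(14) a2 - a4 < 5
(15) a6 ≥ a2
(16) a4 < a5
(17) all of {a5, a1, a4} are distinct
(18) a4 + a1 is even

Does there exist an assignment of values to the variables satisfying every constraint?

Satisfiable

The assignment a1 = 6, a2 = 4, a3 = 4, a4 = 2, a5 = 7, a6 = 7 works:
  constraint 2 holds since a3 - a1 = -2.
  constraint 3 holds since a2 + a4 = 6.
  constraint 6 holds since a3 - a5 = -3.
The rest check out directly.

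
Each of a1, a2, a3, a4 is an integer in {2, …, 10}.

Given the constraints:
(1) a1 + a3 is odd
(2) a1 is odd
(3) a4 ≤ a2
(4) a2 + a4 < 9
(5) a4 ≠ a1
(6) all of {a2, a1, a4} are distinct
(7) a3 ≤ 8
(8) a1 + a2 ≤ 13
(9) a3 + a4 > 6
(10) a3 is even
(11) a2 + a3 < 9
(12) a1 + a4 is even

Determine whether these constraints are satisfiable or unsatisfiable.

Take a1 = 7, a2 = 4, a3 = 4, a4 = 3. Then constraint 4: a2 + a4 = 7; constraint 8: a1 + a2 = 11; constraint 9: a3 + a4 = 7, and every other listed constraint is also met.

Satisfiable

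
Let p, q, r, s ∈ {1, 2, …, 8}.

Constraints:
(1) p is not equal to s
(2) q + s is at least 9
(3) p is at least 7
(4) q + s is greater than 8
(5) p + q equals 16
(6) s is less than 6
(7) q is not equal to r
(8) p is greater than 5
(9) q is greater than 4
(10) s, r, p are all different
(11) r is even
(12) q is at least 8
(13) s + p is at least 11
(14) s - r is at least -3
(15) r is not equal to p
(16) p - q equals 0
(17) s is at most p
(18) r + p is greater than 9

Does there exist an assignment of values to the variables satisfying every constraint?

Try p = 8, q = 8, r = 4, s = 3.
Check constraint 2: q + s = 11; constraint 4: q + s = 11; constraint 5: p + q = 16. The remaining constraints are straightforward to verify.

Satisfiable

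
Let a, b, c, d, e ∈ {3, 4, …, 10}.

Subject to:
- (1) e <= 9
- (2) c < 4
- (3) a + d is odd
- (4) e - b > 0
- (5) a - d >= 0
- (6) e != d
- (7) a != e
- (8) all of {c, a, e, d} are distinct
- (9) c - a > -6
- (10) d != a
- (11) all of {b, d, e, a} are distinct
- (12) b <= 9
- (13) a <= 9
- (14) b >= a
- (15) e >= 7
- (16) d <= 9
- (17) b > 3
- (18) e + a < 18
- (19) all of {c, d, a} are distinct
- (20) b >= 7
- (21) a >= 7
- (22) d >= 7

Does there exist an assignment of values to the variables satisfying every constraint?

Unsatisfiable

Constraints 1, 12, 13, 15, 16, 20, 21, and 22 confine each of b, d, e, a to the 3 values {7, …, 9}.
Constraint 11 requires all 4 of them to be distinct, but only 3 values are available — impossible by the pigeonhole principle.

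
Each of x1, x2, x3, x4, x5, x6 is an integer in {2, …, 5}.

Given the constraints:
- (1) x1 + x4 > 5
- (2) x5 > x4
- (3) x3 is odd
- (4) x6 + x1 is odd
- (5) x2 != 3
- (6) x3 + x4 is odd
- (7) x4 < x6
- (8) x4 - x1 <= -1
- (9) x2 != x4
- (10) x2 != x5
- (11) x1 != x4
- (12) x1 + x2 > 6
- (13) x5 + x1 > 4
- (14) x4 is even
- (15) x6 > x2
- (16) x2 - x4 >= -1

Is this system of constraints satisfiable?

Satisfiable

Take x1 = 4, x2 = 4, x3 = 3, x4 = 2, x5 = 3, x6 = 5. Then constraint 1: x1 + x4 = 6; constraint 8: x4 - x1 = -2; constraint 12: x1 + x2 = 8, and every other listed constraint is also met.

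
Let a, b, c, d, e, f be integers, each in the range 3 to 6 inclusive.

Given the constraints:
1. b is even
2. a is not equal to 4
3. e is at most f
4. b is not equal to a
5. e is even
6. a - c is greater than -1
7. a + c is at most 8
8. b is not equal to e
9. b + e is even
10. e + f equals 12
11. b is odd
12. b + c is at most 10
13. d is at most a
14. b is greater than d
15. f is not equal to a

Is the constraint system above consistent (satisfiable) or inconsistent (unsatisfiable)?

Unsatisfiable

Constraint 11 makes b odd and constraint 5 makes e even, so b + e must be odd. Constraint 9 says b + e is even — contradiction.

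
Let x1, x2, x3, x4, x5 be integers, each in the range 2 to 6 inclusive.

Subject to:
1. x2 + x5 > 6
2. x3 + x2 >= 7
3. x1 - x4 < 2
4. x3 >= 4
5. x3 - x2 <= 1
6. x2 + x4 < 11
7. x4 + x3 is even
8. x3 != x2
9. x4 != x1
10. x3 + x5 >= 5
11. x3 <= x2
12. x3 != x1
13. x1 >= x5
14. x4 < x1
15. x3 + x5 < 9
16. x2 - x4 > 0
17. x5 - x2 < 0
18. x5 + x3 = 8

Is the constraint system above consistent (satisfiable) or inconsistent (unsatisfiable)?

Take x1 = 5, x2 = 5, x3 = 4, x4 = 4, x5 = 4. Then constraint 1: x2 + x5 = 9; constraint 2: x3 + x2 = 9; constraint 3: x1 - x4 = 1, and every other listed constraint is also met.

Satisfiable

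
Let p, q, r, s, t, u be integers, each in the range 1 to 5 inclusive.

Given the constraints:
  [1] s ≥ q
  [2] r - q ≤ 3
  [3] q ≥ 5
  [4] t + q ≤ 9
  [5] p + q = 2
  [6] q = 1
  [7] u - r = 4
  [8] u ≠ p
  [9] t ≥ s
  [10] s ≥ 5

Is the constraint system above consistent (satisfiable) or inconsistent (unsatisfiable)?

From constraints 9 and 10: t ≥ s ≥ 5. From constraint 3: q ≥ 5. Hence t + q ≥ 10. But constraint 4 requires t + q ≤ 9, and 9 < 10. Contradiction.

Unsatisfiable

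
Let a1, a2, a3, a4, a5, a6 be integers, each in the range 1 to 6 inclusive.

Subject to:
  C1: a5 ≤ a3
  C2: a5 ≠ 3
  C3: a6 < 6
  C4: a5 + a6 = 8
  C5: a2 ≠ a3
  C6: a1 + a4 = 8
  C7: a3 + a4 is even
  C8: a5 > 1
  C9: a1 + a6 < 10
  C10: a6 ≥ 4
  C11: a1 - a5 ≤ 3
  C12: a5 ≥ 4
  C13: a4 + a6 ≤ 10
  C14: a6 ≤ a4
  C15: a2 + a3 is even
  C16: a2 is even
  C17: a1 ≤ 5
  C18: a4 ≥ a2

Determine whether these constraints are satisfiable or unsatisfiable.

Satisfiable

Take a1 = 4, a2 = 4, a3 = 6, a4 = 4, a5 = 4, a6 = 4. Then constraint 4: a5 + a6 = 8; constraint 6: a1 + a4 = 8; constraint 9: a1 + a6 = 8, and every other listed constraint is also met.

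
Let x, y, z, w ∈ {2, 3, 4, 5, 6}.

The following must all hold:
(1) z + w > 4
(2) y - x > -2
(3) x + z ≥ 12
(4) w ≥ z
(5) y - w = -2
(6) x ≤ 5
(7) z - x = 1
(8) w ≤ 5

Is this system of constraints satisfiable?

Unsatisfiable

From constraint 6: x ≤ 5. From constraints 4 and 8: z ≤ w ≤ 5. Hence x + z ≤ 10. But constraint 3 requires x + z ≥ 12, and 12 > 10. Contradiction.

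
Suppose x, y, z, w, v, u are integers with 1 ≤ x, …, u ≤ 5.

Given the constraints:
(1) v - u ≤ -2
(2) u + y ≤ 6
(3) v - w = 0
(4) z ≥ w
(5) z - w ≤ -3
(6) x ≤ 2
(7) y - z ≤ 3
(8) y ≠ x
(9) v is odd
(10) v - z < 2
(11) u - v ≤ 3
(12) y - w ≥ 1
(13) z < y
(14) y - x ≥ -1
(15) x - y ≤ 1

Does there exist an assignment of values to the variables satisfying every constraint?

Constraints 5, 7, and 12 give z − y ≥ -3, y − w ≥ 1, w − z ≥ 3.
Adding all 3 inequalities: the left sides telescope to 0, and the right sides sum to (-3) + 1 + 3 = 1. So 0 ≥ 1, which is false.

Unsatisfiable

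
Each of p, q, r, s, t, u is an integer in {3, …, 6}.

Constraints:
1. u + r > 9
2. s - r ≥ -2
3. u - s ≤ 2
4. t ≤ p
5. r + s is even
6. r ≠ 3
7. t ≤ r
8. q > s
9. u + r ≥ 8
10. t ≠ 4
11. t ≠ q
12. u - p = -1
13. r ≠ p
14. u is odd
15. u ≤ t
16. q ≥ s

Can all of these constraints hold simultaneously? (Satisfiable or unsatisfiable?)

Try p = 6, q = 6, r = 5, s = 5, t = 5, u = 5.
Check constraint 1: u + r = 10; constraint 2: s - r = 0. The remaining constraints are straightforward to verify.

Satisfiable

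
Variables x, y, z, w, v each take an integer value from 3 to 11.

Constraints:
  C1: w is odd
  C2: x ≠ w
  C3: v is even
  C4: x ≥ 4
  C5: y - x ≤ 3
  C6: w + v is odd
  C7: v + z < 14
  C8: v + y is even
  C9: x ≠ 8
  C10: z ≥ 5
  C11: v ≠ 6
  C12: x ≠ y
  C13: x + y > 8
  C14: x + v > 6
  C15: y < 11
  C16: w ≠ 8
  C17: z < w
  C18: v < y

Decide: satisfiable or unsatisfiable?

Try x = 4, y = 6, z = 9, w = 11, v = 4.
Check constraint 5: y - x = 2; constraint 7: v + z = 13. The remaining constraints are straightforward to verify.

Satisfiable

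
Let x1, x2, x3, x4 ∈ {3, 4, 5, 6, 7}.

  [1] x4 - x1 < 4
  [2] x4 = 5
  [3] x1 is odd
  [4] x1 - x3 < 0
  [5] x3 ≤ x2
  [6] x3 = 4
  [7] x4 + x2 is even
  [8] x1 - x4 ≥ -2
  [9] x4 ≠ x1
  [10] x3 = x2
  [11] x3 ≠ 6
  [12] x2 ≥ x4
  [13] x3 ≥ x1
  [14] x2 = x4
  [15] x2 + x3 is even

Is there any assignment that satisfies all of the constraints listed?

Unsatisfiable

Constraint 6 fixes x3 = 4 and constraint 2 fixes x4 = 5. Constraints 10 and 14 give x3 = x2 = x4, so x3 = x4. But 4 ≠ 5 — contradiction.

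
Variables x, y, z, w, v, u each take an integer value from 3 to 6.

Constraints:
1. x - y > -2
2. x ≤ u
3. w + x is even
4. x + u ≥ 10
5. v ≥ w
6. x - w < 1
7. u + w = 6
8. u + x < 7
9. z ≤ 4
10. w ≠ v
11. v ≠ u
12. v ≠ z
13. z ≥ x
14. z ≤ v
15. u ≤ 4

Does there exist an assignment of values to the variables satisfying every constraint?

From constraints 9 and 13: x ≤ z ≤ 4. From constraint 15: u ≤ 4. Hence x + u ≤ 8. But constraint 4 requires x + u ≥ 10, and 10 > 8. Contradiction.

Unsatisfiable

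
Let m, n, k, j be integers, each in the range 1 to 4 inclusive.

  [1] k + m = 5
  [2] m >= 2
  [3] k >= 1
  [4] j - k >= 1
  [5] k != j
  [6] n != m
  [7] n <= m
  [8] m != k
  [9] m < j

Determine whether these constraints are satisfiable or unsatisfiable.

Satisfiable

Take m = 3, n = 1, k = 2, j = 4. Then constraint 1: k + m = 5; constraint 4: j - k = 2, and every other listed constraint is also met.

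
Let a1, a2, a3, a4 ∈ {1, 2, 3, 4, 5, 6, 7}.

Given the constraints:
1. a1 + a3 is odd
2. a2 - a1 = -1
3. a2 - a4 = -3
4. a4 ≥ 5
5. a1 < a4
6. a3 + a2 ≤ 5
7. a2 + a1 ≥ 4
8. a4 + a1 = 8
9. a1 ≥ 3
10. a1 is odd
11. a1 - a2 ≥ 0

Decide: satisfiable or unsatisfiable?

Try a1 = 3, a2 = 2, a3 = 2, a4 = 5.
Check constraint 2: a2 - a1 = -1; constraint 3: a2 - a4 = -3; constraint 6: a3 + a2 = 4. The remaining constraints are straightforward to verify.

Satisfiable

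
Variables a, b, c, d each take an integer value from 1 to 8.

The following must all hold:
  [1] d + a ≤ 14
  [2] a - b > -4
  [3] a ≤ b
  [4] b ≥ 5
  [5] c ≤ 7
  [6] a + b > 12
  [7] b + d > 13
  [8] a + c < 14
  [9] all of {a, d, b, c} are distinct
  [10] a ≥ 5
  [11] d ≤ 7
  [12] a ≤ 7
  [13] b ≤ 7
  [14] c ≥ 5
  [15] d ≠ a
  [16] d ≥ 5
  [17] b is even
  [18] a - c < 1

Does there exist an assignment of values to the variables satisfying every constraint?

Constraints 4, 5, 10, 11, 12, 13, 14, and 16 confine each of a, d, b, c to the 3 values {5, …, 7}.
Constraint 9 requires all 4 of them to be distinct, but only 3 values are available — impossible by the pigeonhole principle.

Unsatisfiable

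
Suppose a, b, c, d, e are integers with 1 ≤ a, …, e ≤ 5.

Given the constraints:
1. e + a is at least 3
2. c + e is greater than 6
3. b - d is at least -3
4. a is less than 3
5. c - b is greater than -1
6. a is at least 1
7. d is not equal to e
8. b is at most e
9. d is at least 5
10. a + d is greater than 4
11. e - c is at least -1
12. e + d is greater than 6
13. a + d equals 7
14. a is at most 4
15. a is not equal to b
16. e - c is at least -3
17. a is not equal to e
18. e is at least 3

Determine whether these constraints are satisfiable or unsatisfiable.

Satisfiable

One satisfying assignment is a = 2, b = 4, c = 5, d = 5, e = 4.
For the less obvious constraints — constraint 1: e + a = 6; constraint 2: c + e = 9 — and the others hold by inspection.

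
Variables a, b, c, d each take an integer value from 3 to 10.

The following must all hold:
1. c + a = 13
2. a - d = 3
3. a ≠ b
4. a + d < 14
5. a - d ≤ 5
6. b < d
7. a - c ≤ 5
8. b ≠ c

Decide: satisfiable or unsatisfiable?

Satisfiable

Take a = 8, b = 4, c = 5, d = 5. Then constraint 1: c + a = 13; constraint 2: a - d = 3, and every other listed constraint is also met.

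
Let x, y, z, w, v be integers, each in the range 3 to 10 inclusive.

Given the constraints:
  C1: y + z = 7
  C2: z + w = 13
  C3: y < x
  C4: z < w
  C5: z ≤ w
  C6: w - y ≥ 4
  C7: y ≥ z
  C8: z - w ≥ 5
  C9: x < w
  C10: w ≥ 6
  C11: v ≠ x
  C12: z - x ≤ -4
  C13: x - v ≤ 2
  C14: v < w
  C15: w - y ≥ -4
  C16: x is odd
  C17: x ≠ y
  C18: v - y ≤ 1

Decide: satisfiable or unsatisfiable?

Unsatisfiable

Constraints 8, 12, 13, 15, and 18 give z − w ≥ 5, w − y ≥ -4, y − v ≥ -1, v − x ≥ -2, x − z ≥ 4.
Adding all 5 inequalities: the left sides telescope to 0, and the right sides sum to 5 + (-4) + (-1) + (-2) + 4 = 2. So 0 ≥ 2, which is false.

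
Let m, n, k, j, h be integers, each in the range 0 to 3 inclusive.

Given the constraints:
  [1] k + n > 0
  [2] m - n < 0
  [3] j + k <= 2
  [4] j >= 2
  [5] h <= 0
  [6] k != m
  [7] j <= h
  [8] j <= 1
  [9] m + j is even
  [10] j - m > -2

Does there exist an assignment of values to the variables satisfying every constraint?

From constraints 4 and 7: h ≥ j and j ≥ 2, so h ≥ 2. From constraint 5: h ≤ 0. But 0 < 2, so no value of h works.

Unsatisfiable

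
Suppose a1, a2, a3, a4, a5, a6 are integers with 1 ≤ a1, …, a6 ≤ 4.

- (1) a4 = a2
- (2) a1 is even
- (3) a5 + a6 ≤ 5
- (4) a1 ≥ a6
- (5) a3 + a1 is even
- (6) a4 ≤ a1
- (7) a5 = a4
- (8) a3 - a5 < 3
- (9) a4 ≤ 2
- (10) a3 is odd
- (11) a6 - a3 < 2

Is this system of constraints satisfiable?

Unsatisfiable

Constraint 10 makes a3 odd and constraint 2 makes a1 even, so a3 + a1 must be odd. Constraint 5 says a3 + a1 is even — contradiction.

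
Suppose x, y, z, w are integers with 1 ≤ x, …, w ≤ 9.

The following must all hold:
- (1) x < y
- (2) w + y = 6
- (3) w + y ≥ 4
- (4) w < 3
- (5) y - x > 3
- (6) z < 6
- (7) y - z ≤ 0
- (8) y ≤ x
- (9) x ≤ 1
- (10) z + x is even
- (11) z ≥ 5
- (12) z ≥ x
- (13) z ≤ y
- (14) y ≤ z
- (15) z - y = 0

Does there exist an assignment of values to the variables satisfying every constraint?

Unsatisfiable

From constraints 11 and 13: y ≥ z and z ≥ 5, so y ≥ 5. From constraints 8 and 9: y ≤ x and x ≤ 1, so y ≤ 1. But 1 < 5, so no value of y works.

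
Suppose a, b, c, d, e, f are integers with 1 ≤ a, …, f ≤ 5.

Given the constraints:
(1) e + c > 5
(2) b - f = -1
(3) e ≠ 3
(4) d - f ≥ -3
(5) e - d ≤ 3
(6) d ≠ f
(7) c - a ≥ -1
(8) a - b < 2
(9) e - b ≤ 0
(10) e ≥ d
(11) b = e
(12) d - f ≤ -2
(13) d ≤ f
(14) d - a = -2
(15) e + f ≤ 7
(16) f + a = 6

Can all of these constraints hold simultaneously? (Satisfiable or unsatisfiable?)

Satisfiable

Setting (a, b, c, d, e, f) = (3, 2, 4, 1, 2, 3) satisfies everything: constraint 1: e + c = 6; constraint 2: b - f = -1; constraint 4: d - f = -2, and the others follow.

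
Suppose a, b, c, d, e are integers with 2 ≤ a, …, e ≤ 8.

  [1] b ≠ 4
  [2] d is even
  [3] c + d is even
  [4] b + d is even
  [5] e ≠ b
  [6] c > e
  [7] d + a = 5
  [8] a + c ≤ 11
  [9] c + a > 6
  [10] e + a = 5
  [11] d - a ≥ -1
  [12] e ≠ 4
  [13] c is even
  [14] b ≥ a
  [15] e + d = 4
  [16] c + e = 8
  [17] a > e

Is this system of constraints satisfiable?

Satisfiable

One satisfying assignment is a = 3, b = 6, c = 6, d = 2, e = 2.
For the less obvious constraints — constraint 7: d + a = 5; constraint 8: a + c = 9 — and the others hold by inspection.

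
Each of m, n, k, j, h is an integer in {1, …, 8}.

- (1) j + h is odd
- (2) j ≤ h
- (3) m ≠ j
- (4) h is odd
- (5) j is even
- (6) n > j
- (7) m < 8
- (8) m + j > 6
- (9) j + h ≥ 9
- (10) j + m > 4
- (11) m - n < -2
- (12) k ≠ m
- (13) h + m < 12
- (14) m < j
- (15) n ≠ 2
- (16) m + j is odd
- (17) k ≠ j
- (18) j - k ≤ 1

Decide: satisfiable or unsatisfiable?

Satisfiable

One satisfying assignment is m = 3, n = 8, k = 6, j = 4, h = 7.
For the less obvious constraints — constraint 8: m + j = 7; constraint 9: j + h = 11 — and the others hold by inspection.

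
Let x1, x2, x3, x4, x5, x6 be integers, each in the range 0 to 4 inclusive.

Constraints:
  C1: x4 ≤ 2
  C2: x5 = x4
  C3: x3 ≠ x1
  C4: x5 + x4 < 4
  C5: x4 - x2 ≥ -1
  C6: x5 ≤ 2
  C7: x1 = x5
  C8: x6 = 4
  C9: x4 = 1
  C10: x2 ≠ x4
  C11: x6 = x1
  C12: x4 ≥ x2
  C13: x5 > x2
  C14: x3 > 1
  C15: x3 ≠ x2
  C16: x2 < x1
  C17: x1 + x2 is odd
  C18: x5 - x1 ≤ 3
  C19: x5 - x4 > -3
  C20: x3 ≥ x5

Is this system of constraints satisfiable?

Constraint 8 fixes x6 = 4 and constraint 9 fixes x4 = 1. Constraints 2, 7, and 11 give x6 = x1 = x5 = x4, so x6 = x4. But 4 ≠ 1 — contradiction.

Unsatisfiable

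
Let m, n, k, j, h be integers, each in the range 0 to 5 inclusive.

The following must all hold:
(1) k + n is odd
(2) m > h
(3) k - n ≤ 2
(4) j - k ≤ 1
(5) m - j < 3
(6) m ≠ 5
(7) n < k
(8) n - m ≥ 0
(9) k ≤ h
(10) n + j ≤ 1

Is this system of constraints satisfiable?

Constraints 2, 7, 8, and 9 give k ≤ h, h < m, m ≤ n, n < k. Chaining: k ≤ h < m ≤ n < k, which forces k < k — impossible.

Unsatisfiable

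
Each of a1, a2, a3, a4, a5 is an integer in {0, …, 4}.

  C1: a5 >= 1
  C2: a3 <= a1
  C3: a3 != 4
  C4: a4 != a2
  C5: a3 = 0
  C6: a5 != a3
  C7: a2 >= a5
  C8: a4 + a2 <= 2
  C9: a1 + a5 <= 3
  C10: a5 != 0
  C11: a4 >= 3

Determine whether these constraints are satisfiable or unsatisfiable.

Unsatisfiable

From constraint 11: a4 ≥ 3. From constraints 1 and 7: a2 ≥ a5 ≥ 1. Hence a4 + a2 ≥ 4. But constraint 8 requires a4 + a2 ≤ 2, and 2 < 4. Contradiction.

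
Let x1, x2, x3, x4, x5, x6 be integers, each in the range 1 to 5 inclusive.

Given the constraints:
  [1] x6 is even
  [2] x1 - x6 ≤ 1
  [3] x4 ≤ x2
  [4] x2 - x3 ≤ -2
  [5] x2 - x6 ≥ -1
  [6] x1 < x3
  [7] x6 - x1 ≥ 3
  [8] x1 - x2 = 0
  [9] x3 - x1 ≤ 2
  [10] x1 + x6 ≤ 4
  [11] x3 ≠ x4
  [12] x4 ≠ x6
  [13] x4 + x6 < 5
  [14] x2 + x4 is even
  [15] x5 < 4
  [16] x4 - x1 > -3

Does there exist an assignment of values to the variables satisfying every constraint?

Unsatisfiable

Constraints 4, 5, 7, and 9 give x2 − x6 ≥ -1, x6 − x1 ≥ 3, x1 − x3 ≥ -2, x3 − x2 ≥ 2.
Adding all 4 inequalities: the left sides telescope to 0, and the right sides sum to (-1) + 3 + (-2) + 2 = 2. So 0 ≥ 2, which is false.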